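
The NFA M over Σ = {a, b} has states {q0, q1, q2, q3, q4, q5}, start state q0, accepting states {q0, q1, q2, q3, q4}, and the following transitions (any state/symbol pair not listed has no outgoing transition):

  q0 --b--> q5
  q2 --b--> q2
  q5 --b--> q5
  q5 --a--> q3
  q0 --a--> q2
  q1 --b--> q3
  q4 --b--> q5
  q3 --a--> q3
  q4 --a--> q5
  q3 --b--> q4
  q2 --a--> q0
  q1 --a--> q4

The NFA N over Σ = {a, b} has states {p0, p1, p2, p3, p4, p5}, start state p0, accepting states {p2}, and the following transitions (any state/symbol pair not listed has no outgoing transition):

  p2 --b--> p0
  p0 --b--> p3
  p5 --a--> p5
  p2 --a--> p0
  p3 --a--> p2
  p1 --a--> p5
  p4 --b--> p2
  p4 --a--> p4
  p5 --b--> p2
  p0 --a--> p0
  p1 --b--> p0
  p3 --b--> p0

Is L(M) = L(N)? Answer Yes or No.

The empty string ε is accepted by M but rejected by N.
So L(M) ≠ L(N).

No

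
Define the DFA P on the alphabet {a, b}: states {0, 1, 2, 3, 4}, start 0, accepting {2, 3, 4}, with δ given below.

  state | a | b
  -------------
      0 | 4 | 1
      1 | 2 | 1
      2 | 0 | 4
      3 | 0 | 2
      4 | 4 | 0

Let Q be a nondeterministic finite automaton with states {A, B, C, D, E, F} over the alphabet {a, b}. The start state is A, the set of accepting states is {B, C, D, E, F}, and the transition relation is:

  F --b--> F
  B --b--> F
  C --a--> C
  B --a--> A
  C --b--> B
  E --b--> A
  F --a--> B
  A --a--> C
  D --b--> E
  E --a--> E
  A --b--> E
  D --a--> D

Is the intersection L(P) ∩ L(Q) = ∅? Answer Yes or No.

The string a is accepted by both P and Q.
Hence L(P) ∩ L(Q) ≠ ∅.

No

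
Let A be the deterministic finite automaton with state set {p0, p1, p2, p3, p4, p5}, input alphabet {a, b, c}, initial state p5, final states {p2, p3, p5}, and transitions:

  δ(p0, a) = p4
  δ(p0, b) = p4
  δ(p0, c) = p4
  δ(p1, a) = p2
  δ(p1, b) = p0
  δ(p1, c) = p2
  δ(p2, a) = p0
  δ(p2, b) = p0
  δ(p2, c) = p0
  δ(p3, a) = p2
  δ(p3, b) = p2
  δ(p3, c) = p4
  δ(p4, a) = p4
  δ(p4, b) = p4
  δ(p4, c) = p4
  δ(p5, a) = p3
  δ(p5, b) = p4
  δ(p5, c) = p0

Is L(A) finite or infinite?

The useful states (reachable from p5 and able to reach an accepting state) are {p2, p3, p5}.
Restricted to these states the transition graph has no cycle, so every accepting path has bounded length and L is finite.

finite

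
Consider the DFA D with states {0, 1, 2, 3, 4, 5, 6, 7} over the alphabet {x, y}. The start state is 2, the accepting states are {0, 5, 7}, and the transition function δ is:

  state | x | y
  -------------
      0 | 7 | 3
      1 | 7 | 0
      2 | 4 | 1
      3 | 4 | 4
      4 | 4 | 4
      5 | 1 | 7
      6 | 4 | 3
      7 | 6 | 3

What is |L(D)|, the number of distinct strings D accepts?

The useful subgraph on states {0, 1, 2, 7} is acyclic, so L(D) is finite; the longest accepting path visits 4 useful states, giving maximum string length 3.
Counting accepting paths from 2 by length: 2 of length 2, 1 of length 3. Total 3.

3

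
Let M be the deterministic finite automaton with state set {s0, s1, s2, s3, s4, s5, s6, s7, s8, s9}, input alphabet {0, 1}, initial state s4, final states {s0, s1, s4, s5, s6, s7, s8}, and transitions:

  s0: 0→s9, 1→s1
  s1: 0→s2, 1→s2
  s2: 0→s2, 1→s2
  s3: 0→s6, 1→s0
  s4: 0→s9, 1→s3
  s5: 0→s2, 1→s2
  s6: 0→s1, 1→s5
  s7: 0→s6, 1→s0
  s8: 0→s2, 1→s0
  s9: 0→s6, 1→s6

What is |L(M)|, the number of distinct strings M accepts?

The useful subgraph on states {s0, s1, s3, s4, s5, s6, s9} is acyclic, so L(M) is finite; the longest accepting path visits 6 useful states, giving maximum string length 5.
Counting accepting paths from s4 by length: 1 of length 0, 4 of length 2, 7 of length 3, 2 of length 4, 4 of length 5. Total 18.

18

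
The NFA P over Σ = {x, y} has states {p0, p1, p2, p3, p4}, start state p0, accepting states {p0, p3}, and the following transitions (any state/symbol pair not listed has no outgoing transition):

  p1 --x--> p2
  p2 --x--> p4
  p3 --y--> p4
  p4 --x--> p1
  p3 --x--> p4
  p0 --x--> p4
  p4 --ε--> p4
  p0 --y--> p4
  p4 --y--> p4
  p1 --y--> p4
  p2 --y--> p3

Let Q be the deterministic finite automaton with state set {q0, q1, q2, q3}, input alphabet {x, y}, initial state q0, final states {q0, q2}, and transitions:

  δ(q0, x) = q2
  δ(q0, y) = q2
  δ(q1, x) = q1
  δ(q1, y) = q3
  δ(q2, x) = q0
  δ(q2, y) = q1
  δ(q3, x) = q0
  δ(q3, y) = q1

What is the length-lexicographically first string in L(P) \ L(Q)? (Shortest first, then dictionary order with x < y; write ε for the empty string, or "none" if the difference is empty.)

The string xxxy is accepted by P but not by Q.
No shorter string lies in the difference, and xxxy is the lexicographically first length-4 string in L(P) \ L(Q).

xxxy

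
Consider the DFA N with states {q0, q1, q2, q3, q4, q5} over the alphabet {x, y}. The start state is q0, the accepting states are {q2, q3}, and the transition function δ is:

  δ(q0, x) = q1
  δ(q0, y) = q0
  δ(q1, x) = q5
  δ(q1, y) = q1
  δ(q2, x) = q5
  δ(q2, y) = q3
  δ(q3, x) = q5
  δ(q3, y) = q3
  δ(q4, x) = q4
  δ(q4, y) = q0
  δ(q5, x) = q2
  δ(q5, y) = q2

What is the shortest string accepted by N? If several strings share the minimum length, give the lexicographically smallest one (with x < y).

xxx

A breadth-first search from q0 reaches an accepting state first via the path q0 → q1 → q5 → q2 on input xxx.
No string of length < 3 is accepted (BFS exhausts all shorter strings without reaching an accepting state), and xxx is the lexicographically least accepting string of length 3.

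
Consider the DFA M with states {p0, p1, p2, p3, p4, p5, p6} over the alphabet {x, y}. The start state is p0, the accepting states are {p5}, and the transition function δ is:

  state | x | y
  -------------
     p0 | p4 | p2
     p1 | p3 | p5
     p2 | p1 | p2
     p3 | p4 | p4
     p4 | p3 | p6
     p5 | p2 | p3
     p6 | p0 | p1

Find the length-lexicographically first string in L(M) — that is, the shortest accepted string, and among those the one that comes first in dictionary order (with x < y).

A breadth-first search from p0 reaches an accepting state first via the path p0 → p2 → p1 → p5 on input yxy.
No string of length < 3 is accepted (BFS exhausts all shorter strings without reaching an accepting state), and yxy is the lexicographically least accepting string of length 3.

yxy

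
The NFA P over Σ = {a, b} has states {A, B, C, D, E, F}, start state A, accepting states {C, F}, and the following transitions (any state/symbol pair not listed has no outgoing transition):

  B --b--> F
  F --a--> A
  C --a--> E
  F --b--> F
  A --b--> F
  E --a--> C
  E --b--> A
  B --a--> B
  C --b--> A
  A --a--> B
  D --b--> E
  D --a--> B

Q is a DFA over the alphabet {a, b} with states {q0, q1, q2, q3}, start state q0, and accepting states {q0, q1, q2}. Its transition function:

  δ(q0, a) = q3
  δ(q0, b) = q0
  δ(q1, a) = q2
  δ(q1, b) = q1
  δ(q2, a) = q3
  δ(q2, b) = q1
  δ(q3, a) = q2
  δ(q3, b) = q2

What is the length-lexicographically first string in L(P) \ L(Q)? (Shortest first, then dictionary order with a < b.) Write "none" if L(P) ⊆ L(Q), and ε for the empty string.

none

Exploring the product automaton P × Q from the start pair (A, q0), following both machines on each input symbol, reaches 8 state pairs: (A, q0), (B, q3), (F, q0), (B, q2), (F, q2), (A, q3), (F, q1), (A, q2).
P accepts in {C, F} and Q accepts in {q0, q1, q2}. The reachable pairs whose P-component is accepting are (F, q0), (F, q2), (F, q1); in each of them the Q-component is accepting too, so the product for L(P) \ L(Q) (P-component accepting, Q-component rejecting) has no reachable accepting pair and the difference is empty.
So every string accepted by P is also accepted by Q: L(P) \ L(Q) = ∅ and there is no such string.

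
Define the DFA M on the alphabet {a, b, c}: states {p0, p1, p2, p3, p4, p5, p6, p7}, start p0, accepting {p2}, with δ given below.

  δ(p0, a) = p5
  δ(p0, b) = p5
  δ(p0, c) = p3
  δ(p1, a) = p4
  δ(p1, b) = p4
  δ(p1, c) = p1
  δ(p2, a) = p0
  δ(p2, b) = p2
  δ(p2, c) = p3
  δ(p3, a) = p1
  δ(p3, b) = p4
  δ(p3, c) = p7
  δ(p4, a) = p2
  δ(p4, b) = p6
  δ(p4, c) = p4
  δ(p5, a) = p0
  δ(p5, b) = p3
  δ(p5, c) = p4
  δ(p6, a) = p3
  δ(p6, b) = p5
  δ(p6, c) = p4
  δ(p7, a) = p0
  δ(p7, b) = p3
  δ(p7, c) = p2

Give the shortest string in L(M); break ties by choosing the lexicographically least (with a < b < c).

A breadth-first search from p0 reaches an accepting state first via the path p0 → p5 → p4 → p2 on input aca.
No string of length < 3 is accepted (BFS exhausts all shorter strings without reaching an accepting state), and aca is the lexicographically least accepting string of length 3.

aca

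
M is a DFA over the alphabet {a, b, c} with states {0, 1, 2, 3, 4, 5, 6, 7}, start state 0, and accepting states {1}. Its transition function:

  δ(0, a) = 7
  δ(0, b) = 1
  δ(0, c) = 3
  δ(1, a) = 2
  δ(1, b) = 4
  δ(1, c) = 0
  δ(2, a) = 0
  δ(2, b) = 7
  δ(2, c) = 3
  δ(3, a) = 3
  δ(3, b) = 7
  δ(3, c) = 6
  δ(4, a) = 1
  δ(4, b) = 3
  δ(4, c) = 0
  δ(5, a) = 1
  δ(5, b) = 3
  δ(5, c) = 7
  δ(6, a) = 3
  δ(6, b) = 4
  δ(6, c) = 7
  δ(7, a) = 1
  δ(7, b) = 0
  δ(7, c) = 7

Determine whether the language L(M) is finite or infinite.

State 0 is reachable from the start and can reach an accepting state, and it lies on the cycle 0 → 1 → 0.
Traversing that cycle any number of times yields accepted strings of unbounded length, so the language is infinite.

infinite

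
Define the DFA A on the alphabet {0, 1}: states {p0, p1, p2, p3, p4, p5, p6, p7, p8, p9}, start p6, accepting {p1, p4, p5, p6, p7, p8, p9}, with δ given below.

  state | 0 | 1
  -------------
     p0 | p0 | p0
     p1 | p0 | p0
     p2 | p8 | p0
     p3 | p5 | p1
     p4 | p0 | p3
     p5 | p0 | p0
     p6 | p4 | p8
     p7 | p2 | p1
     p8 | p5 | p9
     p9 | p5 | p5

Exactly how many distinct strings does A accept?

The useful subgraph on states {p1, p3, p4, p5, p6, p8, p9} is acyclic, so L(A) is finite; the longest accepting path visits 4 useful states, giving maximum string length 3.
Counting accepting paths from p6 by length: 1 of length 0, 2 of length 1, 2 of length 2, 4 of length 3. Total 9.

9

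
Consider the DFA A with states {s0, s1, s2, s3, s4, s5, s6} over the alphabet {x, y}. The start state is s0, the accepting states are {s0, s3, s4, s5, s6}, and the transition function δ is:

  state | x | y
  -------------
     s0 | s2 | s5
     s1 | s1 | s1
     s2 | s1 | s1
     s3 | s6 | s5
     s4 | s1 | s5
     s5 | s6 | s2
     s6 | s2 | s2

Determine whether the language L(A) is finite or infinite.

finite

The useful states (reachable from s0 and able to reach an accepting state) are {s0, s5, s6}.
Restricted to these states the transition graph has no cycle, so every accepting path has bounded length and L is finite.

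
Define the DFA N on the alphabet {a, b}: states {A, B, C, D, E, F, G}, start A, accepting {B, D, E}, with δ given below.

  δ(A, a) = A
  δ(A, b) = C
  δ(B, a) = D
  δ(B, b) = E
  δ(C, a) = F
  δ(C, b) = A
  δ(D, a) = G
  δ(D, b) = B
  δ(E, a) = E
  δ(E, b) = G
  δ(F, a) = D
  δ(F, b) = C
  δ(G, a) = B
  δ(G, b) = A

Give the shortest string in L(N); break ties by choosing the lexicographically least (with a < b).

baa

A breadth-first search from A reaches an accepting state first via the path A → C → F → D on input baa.
No string of length < 3 is accepted (BFS exhausts all shorter strings without reaching an accepting state), and baa is the lexicographically least accepting string of length 3.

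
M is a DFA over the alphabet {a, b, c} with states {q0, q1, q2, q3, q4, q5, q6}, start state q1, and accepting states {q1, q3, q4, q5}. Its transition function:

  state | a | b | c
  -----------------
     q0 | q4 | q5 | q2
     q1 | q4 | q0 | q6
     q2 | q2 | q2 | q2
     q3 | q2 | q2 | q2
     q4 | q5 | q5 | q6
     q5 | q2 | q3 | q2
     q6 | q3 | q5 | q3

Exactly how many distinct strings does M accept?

The useful subgraph on states {q0, q1, q3, q4, q5, q6} is acyclic, so L(M) is finite; the longest accepting path visits 6 useful states, giving maximum string length 5.
Counting accepting paths from q1 by length: 1 of length 0, 1 of length 1, 7 of length 2, 9 of length 3, 6 of length 4, 1 of length 5. Total 25.

25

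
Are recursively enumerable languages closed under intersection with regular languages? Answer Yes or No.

Yes

First check the input against a DFA for the regular language; if it passes, run the recogniser for L and accept when it does.
So the recursively enumerable languages are closed under intersection with a regular language.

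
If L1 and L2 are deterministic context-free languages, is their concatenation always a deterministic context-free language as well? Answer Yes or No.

No

Take L₁ = {ε, c} (finite, hence regular and DCFL) and L₂ = {c aⁿbⁿ : n≥0} ∪ {cc aⁿb²ⁿ : n≥0} (a DCFL: the number of leading c's tells the DPDA whether to pop one stack symbol per b or per two b's). Then L₁L₂ ∩ cca⁺b* = {cc aⁿbⁿ : n≥1} ∪ {cc aⁿb²ⁿ : n≥1}. If L₁L₂ were a DCFL, so would be this intersection with a regular set, and a DPDA for it started from its configuration after reading cc would accept {aⁿbⁿ : n≥1} ∪ {aⁿb²ⁿ : n≥1}, which no deterministic PDA accepts (a DPDA for it would have a single run on aⁿb²ⁿ, accepting after the prefix aⁿbⁿ and accepting again after n more b's; an ordinary PDA that simulates it on a's and b's and, at any moment when it is accepting, may switch to reading only a fresh letter d while feeding each d to the simulation as a b, would accept aⁱbʲdᵏ (k≥1) exactly when both aⁱbʲ and aⁱbʲ⁺ᵏ are in the language, i.e. its language intersected with the regular set a*b*d⁺ would be exactly {aⁿbⁿdⁿ : n≥1} — impossible, since context-free languages are closed under intersection with regular sets and {aⁿbⁿdⁿ} is not context-free). Hence L₁L₂ is not a DCFL.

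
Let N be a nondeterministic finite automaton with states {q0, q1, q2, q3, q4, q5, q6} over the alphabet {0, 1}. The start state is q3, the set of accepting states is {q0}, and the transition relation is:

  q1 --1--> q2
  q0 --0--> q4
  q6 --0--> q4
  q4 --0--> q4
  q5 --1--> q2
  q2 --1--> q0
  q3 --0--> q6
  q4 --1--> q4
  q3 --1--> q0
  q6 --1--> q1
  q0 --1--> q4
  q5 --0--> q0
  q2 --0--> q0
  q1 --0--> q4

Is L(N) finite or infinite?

finite

The useful states (reachable from q3 and able to reach an accepting state) are {q0, q1, q2, q3, q6}.
Restricted to these states the transition graph has no cycle, so every accepting path has bounded length and L is finite.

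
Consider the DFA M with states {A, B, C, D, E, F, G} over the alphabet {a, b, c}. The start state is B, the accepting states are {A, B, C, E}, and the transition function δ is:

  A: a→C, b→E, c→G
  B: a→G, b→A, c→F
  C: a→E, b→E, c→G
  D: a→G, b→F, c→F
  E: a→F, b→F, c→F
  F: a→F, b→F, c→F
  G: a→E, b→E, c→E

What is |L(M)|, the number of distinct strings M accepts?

15

The useful subgraph on states {A, B, C, E, G} is acyclic, so L(M) is finite; the longest accepting path visits 5 useful states, giving maximum string length 4.
Counting accepting paths from B by length: 1 of length 0, 1 of length 1, 5 of length 2, 5 of length 3, 3 of length 4. Total 15.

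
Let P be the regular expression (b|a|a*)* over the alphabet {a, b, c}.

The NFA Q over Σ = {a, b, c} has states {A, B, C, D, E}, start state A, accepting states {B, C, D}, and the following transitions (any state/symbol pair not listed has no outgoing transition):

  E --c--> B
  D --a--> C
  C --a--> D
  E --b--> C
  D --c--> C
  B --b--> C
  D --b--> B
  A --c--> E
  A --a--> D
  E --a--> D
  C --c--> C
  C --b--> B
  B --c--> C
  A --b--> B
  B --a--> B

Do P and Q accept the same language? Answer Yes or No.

No

The empty string ε is accepted by P but rejected by Q.
So L(P) ≠ L(Q).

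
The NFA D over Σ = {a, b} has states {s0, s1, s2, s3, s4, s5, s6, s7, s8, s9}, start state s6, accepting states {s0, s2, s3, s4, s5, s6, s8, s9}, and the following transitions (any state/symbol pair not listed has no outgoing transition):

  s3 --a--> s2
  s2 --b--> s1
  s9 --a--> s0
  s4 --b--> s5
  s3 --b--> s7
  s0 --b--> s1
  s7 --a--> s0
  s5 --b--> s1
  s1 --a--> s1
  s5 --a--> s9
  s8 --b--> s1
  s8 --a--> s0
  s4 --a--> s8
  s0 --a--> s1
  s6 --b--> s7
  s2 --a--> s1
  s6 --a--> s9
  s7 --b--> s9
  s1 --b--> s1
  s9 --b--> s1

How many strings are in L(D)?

6

The useful subgraph on states {s0, s6, s7, s9} is acyclic, so L(D) is finite; the longest accepting path visits 4 useful states, giving maximum string length 3.
Counting accepting paths from s6 by length: 1 of length 0, 1 of length 1, 3 of length 2, 1 of length 3. Total 6.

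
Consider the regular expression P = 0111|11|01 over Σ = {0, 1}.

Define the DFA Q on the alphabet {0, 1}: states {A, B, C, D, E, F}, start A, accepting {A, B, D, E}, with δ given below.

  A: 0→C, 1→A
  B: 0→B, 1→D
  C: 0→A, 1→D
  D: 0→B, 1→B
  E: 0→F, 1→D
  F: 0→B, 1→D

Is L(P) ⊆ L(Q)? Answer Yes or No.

Yes

Converting the expression P to a DFA (subset construction, then merging equivalent states) gives the minimal DFA with states {p0, p1, p2, p3, p4, p5}, start state p0, accepting states {p4, p5} and transitions p0: 0→p1, 1→p2; p1: 0→p3, 1→p4; p2: 0→p3, 1→p5; p3: 0→p3, 1→p3; p4: 0→p3, 1→p2; p5: 0→p3, 1→p3.
Exploring the product automaton P × Q from the start pair (p0, A), following both machines on each input symbol, reaches 11 state pairs: (p0, A), (p1, C), (p2, A), (p3, A), (p4, D), (p3, C), (p5, A), (p3, B), (p2, B), (p3, D), (p5, D).
P accepts in {p4, p5} and Q accepts in {A, B, D, E}. The reachable pairs whose P-component is accepting are (p4, D), (p5, A), (p5, D); in each of them the Q-component is accepting too, so the product for L(P) \ L(Q) (P-component accepting, Q-component rejecting) has no reachable accepting pair and the difference is empty.
Hence every string in L(P) is also in L(Q).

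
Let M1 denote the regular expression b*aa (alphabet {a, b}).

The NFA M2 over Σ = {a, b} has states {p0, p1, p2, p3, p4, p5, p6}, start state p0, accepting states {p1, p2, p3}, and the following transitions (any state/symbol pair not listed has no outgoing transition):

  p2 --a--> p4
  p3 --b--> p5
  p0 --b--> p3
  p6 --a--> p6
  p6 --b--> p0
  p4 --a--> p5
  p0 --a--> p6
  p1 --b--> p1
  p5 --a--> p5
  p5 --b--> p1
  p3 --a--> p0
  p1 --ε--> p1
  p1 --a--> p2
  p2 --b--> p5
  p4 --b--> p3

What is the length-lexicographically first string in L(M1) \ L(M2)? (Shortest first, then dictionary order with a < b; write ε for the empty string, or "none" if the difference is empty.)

The string aa is accepted by M1 but not by M2.
No shorter string lies in the difference, and aa is the lexicographically first length-2 string in L(M1) \ L(M2).

aa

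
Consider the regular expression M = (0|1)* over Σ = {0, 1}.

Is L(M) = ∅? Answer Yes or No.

No

The empty string ε matches the expression, so it belongs to L(M).
Since L(M) contains at least one string, it is not empty.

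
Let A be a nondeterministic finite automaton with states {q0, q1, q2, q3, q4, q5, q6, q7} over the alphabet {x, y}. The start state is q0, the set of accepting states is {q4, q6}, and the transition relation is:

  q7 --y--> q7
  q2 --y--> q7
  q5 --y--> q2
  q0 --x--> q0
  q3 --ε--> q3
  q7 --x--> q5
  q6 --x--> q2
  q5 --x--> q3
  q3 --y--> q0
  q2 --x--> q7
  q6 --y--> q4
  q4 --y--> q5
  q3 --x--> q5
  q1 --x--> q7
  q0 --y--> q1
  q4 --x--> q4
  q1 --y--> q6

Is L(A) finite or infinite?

State q0 is reachable from the start and can reach an accepting state, and it lies on the cycle q0 → q0.
Traversing that cycle any number of times yields accepted strings of unbounded length, so the language is infinite.

infinite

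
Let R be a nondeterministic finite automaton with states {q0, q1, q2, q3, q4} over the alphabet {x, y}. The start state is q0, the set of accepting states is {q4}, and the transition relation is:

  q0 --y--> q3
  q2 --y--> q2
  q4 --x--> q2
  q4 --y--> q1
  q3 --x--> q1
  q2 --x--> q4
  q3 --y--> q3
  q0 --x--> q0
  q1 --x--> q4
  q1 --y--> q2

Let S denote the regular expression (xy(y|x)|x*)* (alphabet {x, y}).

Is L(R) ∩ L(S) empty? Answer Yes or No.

The string xyxx is accepted by both R and S.
Hence L(R) ∩ L(S) ≠ ∅.

No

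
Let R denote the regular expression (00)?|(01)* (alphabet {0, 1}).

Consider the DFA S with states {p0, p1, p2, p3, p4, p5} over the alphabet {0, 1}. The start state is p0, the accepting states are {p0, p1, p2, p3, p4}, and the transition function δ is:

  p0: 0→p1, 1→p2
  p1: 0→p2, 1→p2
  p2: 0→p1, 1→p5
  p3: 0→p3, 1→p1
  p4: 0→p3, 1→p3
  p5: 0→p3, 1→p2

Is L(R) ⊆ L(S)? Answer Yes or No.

Converting the expression R to a DFA (subset construction, then merging equivalent states) gives the minimal DFA with states {r0, r1, r2, r3, r4, r5}, start state r0, accepting states {r0, r3, r4} and transitions r0: 0→r1, 1→r2; r1: 0→r3, 1→r4; r2: 0→r2, 1→r2; r3: 0→r2, 1→r2; r4: 0→r5, 1→r2; r5: 0→r2, 1→r4.
Exploring the product automaton R × S from the start pair (r0, p0), following both machines on each input symbol, reaches 9 state pairs: (r0, p0), (r1, p1), (r2, p2), (r3, p2), (r4, p2), (r2, p1), (r2, p5), (r5, p1), (r2, p3).
R accepts in {r0, r3, r4} and S accepts in {p0, p1, p2, p3, p4}. The reachable pairs whose R-component is accepting are (r0, p0), (r3, p2), (r4, p2); in each of them the S-component is accepting too, so the product for L(R) \ L(S) (R-component accepting, S-component rejecting) has no reachable accepting pair and the difference is empty.
Hence every string in L(R) is also in L(S).

Yes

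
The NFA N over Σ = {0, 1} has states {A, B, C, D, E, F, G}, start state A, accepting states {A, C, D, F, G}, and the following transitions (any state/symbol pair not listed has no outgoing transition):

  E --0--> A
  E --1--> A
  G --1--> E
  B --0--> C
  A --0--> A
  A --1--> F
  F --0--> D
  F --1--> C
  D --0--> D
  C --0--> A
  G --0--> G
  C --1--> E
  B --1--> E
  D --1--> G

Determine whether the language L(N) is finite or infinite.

infinite

State A is reachable from the start and can reach an accepting state, and it lies on the cycle A → A.
Traversing that cycle any number of times yields accepted strings of unbounded length, so the language is infinite.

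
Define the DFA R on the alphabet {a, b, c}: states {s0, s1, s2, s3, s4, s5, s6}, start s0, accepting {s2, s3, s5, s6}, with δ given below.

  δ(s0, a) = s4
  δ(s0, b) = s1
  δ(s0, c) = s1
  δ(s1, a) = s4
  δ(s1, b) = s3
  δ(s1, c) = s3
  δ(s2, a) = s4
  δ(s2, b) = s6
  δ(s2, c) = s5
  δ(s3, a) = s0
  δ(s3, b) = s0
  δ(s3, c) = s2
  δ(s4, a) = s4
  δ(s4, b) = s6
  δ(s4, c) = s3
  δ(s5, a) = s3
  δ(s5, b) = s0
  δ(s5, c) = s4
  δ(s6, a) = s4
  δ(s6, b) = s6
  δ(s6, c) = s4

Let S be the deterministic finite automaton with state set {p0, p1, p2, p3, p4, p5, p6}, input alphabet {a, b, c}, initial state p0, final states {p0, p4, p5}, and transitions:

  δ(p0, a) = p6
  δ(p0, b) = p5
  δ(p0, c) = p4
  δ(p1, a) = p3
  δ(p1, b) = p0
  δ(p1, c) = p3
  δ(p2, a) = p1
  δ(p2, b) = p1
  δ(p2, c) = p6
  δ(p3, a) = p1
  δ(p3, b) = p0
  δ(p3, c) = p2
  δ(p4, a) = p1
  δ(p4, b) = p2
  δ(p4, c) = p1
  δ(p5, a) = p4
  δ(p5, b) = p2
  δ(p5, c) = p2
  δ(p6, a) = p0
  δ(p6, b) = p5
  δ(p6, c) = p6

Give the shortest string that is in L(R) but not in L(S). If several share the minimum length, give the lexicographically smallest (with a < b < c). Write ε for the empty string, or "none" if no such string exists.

The string ac is accepted by R but not by S.
No shorter string lies in the difference, and ac is the lexicographically first length-2 string in L(R) \ L(S).

ac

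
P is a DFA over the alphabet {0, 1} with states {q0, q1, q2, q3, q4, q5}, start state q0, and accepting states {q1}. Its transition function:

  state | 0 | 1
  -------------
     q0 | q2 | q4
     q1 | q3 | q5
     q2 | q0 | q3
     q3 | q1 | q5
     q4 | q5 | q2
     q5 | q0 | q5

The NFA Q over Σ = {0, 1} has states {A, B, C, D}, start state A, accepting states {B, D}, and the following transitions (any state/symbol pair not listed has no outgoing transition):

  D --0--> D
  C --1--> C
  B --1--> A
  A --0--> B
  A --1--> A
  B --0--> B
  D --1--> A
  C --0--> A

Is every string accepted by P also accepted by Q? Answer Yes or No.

Yes

Exploring the product automaton P × Q from the start pair (q0, A), following both machines on each input symbol, reaches 10 state pairs: (q0, A), (q2, B), (q4, A), (q0, B), (q3, A), (q5, B), (q2, A), (q1, B), (q5, A), (q3, B).
P accepts in {q1} and Q accepts in {B, D}. The reachable pairs whose P-component is accepting are (q1, B); in each of them the Q-component is accepting too, so the product for L(P) \ L(Q) (P-component accepting, Q-component rejecting) has no reachable accepting pair and the difference is empty.
Hence every string in L(P) is also in L(Q).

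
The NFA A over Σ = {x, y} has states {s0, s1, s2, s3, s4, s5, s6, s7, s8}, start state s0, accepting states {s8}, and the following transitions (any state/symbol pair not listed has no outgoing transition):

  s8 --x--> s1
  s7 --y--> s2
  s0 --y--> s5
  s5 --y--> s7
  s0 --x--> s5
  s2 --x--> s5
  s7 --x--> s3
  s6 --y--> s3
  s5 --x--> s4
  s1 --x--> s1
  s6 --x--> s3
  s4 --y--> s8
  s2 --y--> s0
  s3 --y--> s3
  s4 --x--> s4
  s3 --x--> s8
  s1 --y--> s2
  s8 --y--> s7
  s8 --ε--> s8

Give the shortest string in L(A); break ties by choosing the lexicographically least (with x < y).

xxy

A breadth-first search from s0 reaches an accepting state first via the path s0 → s5 → s4 → s8 on input xxy.
No string of length < 3 is accepted (BFS exhausts all shorter strings without reaching an accepting state), and xxy is the lexicographically least accepting string of length 3.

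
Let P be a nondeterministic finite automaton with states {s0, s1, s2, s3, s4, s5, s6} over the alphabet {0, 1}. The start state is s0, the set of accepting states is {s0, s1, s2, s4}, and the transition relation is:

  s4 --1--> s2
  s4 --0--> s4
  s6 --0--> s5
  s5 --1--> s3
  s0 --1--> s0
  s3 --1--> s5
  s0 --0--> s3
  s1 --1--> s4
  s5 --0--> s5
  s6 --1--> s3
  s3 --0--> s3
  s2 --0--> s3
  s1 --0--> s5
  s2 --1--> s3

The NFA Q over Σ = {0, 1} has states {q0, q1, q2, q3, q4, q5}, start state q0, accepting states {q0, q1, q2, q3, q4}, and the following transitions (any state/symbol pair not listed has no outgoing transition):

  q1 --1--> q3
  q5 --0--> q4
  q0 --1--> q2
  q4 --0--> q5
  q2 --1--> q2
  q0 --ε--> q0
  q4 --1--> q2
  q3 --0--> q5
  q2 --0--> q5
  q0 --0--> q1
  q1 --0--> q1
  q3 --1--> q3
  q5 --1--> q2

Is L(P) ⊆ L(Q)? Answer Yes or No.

Exploring the product automaton P × Q from the start pair (s0, q0), following both machines on each input symbol, reaches 11 state pairs: (s0, q0), (s3, q1), (s0, q2), (s5, q3), (s3, q5), (s5, q5), (s3, q3), (s3, q4), (s5, q2), (s5, q4), (s3, q2).
P accepts in {s0, s1, s2, s4} and Q accepts in {q0, q1, q2, q3, q4}. The reachable pairs whose P-component is accepting are (s0, q0), (s0, q2); in each of them the Q-component is accepting too, so the product for L(P) \ L(Q) (P-component accepting, Q-component rejecting) has no reachable accepting pair and the difference is empty.
Hence every string in L(P) is also in L(Q).

Yes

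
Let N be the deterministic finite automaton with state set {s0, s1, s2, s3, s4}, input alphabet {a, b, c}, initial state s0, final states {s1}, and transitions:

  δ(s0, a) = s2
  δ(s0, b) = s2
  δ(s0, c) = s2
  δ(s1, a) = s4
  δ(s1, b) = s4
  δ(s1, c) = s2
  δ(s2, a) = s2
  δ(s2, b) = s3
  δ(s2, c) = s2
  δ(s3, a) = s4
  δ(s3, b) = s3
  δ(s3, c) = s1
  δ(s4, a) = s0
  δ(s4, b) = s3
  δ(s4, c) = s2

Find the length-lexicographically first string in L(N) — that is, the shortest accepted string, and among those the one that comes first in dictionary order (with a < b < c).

A breadth-first search from s0 reaches an accepting state first via the path s0 → s2 → s3 → s1 on input abc.
No string of length < 3 is accepted (BFS exhausts all shorter strings without reaching an accepting state), and abc is the lexicographically least accepting string of length 3.

abc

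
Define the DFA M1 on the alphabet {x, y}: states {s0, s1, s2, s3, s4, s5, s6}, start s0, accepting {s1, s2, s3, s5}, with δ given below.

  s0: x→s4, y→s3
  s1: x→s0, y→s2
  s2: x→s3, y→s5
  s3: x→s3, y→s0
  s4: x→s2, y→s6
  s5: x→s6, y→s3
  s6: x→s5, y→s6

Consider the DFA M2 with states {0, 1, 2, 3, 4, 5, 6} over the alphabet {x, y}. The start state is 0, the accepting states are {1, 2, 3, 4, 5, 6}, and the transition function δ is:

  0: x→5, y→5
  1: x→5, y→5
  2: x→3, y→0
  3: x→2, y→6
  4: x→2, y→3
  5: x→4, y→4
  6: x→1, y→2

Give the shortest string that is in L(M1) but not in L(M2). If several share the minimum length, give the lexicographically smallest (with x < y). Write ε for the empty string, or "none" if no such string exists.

The string xyxy is accepted by M1 but not by M2.
No shorter string lies in the difference, and xyxy is the lexicographically first length-4 string in L(M1) \ L(M2).

xyxy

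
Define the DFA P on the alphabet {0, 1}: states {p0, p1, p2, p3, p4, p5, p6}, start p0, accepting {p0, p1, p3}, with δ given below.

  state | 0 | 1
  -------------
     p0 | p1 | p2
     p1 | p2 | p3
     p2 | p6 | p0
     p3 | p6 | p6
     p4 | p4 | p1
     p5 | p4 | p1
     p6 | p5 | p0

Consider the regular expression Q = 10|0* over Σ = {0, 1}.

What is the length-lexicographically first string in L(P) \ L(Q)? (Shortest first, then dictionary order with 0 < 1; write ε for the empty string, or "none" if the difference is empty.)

01

The string 01 is accepted by P but not by Q.
No shorter string lies in the difference, and 01 is the lexicographically first length-2 string in L(P) \ L(Q).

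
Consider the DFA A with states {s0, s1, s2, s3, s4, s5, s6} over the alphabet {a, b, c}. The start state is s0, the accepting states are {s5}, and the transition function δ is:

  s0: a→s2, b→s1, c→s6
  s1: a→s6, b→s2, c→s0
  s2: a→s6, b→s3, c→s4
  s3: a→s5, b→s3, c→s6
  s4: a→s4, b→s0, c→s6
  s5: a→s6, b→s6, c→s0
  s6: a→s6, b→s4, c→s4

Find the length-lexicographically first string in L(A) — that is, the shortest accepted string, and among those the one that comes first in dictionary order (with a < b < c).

aba

A breadth-first search from s0 reaches an accepting state first via the path s0 → s2 → s3 → s5 on input aba.
No string of length < 3 is accepted (BFS exhausts all shorter strings without reaching an accepting state), and aba is the lexicographically least accepting string of length 3.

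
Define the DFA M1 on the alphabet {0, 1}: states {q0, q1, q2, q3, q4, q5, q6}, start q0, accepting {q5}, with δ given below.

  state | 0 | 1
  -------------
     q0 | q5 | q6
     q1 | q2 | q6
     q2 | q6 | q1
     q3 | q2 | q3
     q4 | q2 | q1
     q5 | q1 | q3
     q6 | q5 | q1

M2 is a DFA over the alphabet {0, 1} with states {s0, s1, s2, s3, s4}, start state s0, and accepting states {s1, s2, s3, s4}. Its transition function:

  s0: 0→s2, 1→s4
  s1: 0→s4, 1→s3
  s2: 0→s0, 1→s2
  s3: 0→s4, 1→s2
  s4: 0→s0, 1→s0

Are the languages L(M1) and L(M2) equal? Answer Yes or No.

The string 10 is accepted by M1 but rejected by M2.
So L(M1) ≠ L(M2).

No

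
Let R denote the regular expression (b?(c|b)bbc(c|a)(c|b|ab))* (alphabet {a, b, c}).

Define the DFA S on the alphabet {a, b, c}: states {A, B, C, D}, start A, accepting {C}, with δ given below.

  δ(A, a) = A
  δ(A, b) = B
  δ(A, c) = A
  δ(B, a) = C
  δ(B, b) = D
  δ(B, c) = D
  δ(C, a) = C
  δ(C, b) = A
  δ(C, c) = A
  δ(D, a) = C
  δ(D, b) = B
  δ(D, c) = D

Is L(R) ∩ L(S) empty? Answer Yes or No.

Yes

Converting the expression R to a DFA (subset construction, then merging equivalent states) gives the minimal DFA with states {r0, r1, r2, r3, r4, r5, r6, r7, r8, r9, r10}, start state r0, accepting states {r0} and transitions r0: a→r1, b→r2, c→r3; r1: a→r1, b→r1, c→r1; r2: a→r1, b→r4, c→r3; r3: a→r1, b→r5, c→r1; r4: a→r1, b→r6, c→r1; r5: a→r1, b→r7, c→r1; r6: a→r1, b→r7, c→r8; r7: a→r1, b→r1, c→r8; r8: a→r9, b→r1, c→r9; r9: a→r10, b→r0, c→r0; r10: a→r1, b→r0, c→r1.
Exploring the product automaton R × S from the start pair (r0, A), following both machines on each input symbol, reaches 22 state pairs: (r0, A), (r1, A), (r2, B), (r3, A), (r1, B), (r1, C), (r4, D), (r3, D), (r5, B), (r1, D), (r6, B), (r7, D), (r8, D), (r9, C), (r9, D), (r10, C), (r0, B), (r0, D), (r2, D), (r4, B), (r6, D), (r7, B).
R accepts in {r0} and S accepts in {C}; no reachable pair has both components accepting, so no string drives both machines to acceptance simultaneously and L(R) ∩ L(S) = ∅.
So no string is accepted by both, and the intersection is empty.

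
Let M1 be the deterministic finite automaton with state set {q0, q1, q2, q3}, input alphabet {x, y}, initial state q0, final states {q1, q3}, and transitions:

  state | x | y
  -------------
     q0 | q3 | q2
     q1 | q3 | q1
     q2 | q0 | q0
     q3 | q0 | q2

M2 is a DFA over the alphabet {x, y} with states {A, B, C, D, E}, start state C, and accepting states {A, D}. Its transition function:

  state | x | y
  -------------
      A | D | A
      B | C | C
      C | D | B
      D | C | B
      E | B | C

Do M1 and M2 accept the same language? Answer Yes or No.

Yes

Exploring the product automaton M1 × M2 from the start pair (q0, C), following both machines on each input symbol, reaches 3 state pairs: (q0, C), (q3, D), (q2, B).
M1 accepts in {q1, q3} and M2 accepts in {A, D}. In every reachable pair the two components are either both accepting — (q3, D) — or both non-accepting, so no string is accepted by exactly one of the machines: L(M1) \ L(M2) and L(M2) \ L(M1) are both empty.
Hence every string is accepted by M1 iff it is accepted by M2, and the two languages coincide.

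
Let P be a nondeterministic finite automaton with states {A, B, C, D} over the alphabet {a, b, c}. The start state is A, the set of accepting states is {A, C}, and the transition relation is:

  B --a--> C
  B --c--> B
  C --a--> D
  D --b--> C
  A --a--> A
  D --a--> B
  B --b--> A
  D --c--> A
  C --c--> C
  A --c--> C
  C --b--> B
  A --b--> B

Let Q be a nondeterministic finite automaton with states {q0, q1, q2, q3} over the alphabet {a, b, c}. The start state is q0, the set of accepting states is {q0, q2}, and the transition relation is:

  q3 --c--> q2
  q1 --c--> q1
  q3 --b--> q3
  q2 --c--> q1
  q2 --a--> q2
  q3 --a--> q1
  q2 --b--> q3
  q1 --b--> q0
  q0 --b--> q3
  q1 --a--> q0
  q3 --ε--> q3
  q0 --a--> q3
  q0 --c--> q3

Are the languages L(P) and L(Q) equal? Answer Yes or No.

The string a is accepted by P but rejected by Q.
So L(P) ≠ L(Q).

No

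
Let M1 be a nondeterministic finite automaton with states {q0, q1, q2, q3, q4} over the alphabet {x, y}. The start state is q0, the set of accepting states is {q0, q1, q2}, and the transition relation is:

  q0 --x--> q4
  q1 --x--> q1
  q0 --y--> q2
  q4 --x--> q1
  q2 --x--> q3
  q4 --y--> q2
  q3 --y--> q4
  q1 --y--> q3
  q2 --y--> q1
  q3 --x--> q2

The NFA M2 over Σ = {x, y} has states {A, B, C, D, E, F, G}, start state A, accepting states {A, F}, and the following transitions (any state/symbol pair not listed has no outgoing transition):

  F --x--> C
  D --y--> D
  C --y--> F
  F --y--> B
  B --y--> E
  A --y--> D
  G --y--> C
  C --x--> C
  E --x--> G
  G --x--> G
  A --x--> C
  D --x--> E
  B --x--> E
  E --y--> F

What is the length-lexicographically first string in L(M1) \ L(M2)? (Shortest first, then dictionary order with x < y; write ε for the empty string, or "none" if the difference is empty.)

y

The string y is accepted by M1 but not by M2.
No shorter string lies in the difference, and y is the lexicographically first length-1 string in L(M1) \ L(M2).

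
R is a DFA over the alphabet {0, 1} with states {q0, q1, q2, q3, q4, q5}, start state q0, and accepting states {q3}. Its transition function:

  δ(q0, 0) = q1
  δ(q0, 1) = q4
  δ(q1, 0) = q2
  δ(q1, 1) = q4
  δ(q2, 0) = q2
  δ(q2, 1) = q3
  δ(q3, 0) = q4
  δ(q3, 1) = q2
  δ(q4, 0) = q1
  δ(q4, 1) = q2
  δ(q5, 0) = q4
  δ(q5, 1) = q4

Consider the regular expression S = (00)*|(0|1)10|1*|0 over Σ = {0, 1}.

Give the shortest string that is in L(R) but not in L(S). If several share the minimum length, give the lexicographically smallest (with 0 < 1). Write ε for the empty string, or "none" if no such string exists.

The string 001 is accepted by R but not by S.
No shorter string lies in the difference, and 001 is the lexicographically first length-3 string in L(R) \ L(S).

001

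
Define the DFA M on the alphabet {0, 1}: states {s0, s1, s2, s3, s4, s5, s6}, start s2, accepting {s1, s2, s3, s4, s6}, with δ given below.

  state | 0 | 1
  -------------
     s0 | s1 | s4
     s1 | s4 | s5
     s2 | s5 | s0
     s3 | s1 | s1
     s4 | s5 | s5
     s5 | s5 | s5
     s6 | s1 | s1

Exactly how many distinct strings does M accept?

The useful subgraph on states {s0, s1, s2, s4} is acyclic, so L(M) is finite; the longest accepting path visits 4 useful states, giving maximum string length 3.
Counting accepting paths from s2 by length: 1 of length 0, 2 of length 2, 1 of length 3. Total 4.

4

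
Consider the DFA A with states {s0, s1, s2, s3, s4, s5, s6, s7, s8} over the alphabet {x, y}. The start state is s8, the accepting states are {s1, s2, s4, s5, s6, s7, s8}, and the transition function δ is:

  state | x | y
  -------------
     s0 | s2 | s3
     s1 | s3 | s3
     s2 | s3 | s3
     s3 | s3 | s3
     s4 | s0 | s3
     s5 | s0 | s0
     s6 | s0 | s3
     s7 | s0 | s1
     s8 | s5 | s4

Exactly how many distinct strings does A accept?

The useful subgraph on states {s0, s2, s4, s5, s8} is acyclic, so L(A) is finite; the longest accepting path visits 4 useful states, giving maximum string length 3.
Counting accepting paths from s8 by length: 1 of length 0, 2 of length 1, 3 of length 3. Total 6.

6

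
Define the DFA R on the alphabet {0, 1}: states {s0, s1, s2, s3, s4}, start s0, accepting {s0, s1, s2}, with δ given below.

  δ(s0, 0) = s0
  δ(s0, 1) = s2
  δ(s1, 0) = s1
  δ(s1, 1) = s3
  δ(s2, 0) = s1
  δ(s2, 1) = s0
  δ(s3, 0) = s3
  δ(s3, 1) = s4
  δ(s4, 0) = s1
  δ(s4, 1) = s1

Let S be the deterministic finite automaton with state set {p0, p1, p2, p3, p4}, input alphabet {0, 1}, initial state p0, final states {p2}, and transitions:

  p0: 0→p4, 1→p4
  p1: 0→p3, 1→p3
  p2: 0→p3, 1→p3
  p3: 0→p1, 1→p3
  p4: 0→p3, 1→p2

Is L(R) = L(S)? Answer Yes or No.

No

The empty string ε is accepted by R but rejected by S.
So L(R) ≠ L(S).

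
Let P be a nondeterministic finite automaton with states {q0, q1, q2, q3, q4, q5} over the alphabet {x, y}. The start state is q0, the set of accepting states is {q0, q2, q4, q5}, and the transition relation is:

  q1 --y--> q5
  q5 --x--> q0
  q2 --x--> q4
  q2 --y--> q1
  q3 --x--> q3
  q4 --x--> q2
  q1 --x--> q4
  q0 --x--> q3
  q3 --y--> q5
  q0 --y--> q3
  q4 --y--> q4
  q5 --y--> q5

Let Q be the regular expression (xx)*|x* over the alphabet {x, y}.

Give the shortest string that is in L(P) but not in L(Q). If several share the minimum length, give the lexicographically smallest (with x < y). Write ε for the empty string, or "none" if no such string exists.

The string xy is accepted by P but not by Q.
No shorter string lies in the difference, and xy is the lexicographically first length-2 string in L(P) \ L(Q).

xy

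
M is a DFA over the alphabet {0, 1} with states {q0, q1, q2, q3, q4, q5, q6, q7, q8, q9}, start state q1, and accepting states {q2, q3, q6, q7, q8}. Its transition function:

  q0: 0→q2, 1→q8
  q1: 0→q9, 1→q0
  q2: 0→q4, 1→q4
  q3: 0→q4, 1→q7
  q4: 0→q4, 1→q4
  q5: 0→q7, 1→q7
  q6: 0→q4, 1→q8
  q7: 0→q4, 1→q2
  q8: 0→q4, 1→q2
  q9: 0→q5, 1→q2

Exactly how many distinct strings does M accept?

8

The useful subgraph on states {q0, q1, q2, q5, q7, q8, q9} is acyclic, so L(M) is finite; the longest accepting path visits 5 useful states, giving maximum string length 4.
Counting accepting paths from q1 by length: 3 of length 2, 3 of length 3, 2 of length 4. Total 8.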